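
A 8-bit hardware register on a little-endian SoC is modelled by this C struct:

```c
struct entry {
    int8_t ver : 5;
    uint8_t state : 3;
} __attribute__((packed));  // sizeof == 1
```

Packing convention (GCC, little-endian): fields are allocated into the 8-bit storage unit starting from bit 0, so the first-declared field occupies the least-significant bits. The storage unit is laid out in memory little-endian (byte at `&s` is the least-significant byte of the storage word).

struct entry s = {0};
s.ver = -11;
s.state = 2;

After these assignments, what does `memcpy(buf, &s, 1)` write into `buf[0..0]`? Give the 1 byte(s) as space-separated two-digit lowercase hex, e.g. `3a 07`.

55

ver:5 = -11 → 0x15 << 0 → word 0x15
state:3 = 2 → 0x2 << 5 → word 0x55
word = 0x55 → little-endian bytes:
  [0]=0x55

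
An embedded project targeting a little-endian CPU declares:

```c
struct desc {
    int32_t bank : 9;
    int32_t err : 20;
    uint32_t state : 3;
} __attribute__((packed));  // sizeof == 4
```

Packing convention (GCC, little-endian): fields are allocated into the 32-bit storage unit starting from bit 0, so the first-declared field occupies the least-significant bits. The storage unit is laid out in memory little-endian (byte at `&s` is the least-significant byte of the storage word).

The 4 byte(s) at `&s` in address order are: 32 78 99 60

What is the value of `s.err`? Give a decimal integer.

19644

[0]=0x32 [1]=0x78 [2]=0x99 [3]=0x60 (little-endian) → word 0x60997832
bank:9 @ bit 0 → (0x60997832>>0)&0x1ff = 0x32
err:20 @ bit 9 → (0x60997832>>9)&0xfffff = 0x4cbc  ←
state:3 @ bit 29 → (0x60997832>>29)&0x7 = 0x3
err signed 20b, MSB=0: value = 19644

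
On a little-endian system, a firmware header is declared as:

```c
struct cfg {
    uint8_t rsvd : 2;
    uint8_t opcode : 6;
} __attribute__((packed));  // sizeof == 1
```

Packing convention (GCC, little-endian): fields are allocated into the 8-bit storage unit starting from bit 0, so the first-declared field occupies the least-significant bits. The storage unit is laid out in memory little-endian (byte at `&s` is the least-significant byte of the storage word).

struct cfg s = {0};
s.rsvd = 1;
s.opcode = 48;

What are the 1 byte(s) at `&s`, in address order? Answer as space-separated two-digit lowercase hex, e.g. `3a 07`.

c1

[0+:2] rsvd=1 & 0x3 = 0x1; word=0x01
[2+:6] opcode=48 & 0x3f = 0x30; word=0xc1
word = 0xc1 → little-endian bytes:
  [0]=0xc1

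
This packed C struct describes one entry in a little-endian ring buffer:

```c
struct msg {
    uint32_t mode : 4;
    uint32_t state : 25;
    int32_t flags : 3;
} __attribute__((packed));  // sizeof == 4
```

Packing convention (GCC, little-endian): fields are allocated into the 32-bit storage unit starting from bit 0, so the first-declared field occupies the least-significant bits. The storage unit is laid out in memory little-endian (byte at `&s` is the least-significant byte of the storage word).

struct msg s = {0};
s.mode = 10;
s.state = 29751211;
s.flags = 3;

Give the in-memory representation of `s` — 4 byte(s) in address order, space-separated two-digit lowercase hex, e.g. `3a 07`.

mode:4 = 10 → 0xa << 0 → word 0x0000000a
state:25 = 29751211 → 0x1c5f7ab << 4 → word 0x1c5f7aba
flags:3 = 3 → 0x3 << 29 → word 0x7c5f7aba
word = 0x7c5f7aba → little-endian bytes:
  [0]=0xba  [1]=0x7a  [2]=0x5f  [3]=0x7c

ba 7a 5f 7c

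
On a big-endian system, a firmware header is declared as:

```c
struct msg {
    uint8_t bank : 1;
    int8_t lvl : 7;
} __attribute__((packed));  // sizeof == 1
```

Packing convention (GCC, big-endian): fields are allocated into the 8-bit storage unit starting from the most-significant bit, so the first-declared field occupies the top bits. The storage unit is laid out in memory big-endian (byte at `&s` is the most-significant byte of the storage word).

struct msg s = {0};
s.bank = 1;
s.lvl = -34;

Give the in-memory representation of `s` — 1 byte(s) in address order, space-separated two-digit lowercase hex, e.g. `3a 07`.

de

bank:1 = 1 → 0x1 << 7 → word 0x80
lvl:7 = -34 → 0x5e << 0 → word 0xde
word = 0xde → big-endian bytes:
  [0]=0xde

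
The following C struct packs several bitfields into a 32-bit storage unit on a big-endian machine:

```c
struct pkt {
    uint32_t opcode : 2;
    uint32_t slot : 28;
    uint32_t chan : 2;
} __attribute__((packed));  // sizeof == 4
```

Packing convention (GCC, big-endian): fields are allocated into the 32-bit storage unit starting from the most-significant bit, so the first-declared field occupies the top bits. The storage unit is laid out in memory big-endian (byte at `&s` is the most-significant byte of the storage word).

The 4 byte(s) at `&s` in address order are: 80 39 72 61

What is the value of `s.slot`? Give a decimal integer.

941208

[0]=0x80 [1]=0x39 [2]=0x72 [3]=0x61 (big-endian) → word 0x80397261
opcode [30+:2] = (word>>30) & 0x3 = 2
slot [2+:28] = (word>>2) & 0xfffffff = 941208  ←
chan [0+:2] = (word>>0) & 0x3 = 1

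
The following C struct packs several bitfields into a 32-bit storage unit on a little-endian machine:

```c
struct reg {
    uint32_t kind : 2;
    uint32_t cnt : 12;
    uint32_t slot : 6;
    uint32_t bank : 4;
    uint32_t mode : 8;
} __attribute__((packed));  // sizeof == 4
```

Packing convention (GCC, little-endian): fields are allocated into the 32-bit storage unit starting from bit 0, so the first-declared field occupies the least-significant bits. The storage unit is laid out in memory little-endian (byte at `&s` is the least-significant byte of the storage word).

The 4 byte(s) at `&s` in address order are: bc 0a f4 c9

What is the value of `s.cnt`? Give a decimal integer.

687

[0]=0xbc [1]=0x0a [2]=0xf4 [3]=0xc9 (little-endian) → word 0xc9f40abc
kind [0+:2] = (word>>0) & 0x3 = 0
cnt [2+:12] = (word>>2) & 0xfff = 687  ←
slot [14+:6] = (word>>14) & 0x3f = 16
bank [20+:4] = (word>>20) & 0xf = 15
mode [24+:8] = (word>>24) & 0xff = 201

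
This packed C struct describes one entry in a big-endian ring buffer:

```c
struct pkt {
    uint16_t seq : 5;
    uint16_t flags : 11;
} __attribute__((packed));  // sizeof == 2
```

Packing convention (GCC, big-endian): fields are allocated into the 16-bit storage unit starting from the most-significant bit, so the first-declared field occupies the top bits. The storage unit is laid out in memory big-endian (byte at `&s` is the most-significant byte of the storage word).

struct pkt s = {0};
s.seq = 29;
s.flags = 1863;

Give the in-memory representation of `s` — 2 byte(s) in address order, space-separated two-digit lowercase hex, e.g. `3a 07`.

ef 47

seq (5b) val=29 bits=0x1d at bit 11: 0xe800
flags (11b) val=1863 bits=0x747 at bit 0: 0xef47
word = 0xef47 → big-endian bytes:
  [0]=0xef  [1]=0x47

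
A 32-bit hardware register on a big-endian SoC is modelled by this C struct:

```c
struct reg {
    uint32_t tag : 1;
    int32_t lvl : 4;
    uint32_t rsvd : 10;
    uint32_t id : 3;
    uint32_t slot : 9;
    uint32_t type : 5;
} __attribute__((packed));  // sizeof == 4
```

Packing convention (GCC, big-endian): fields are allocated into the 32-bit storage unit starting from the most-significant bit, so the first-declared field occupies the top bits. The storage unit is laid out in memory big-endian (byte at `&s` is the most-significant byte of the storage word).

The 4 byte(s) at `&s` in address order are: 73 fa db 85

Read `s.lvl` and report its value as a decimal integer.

-2

[0]=0x73 [1]=0xfa [2]=0xdb [3]=0x85 (big-endian) → word 0x73fadb85
tag:1 @ bit 31 → (0x73fadb85>>31)&0x1 = 0x0
lvl:4 @ bit 27 → (0x73fadb85>>27)&0xf = 0xe  ←
rsvd:10 @ bit 17 → (0x73fadb85>>17)&0x3ff = 0x1fd
id:3 @ bit 14 → (0x73fadb85>>14)&0x7 = 0x3
slot:9 @ bit 5 → (0x73fadb85>>5)&0x1ff = 0xdc
type:5 @ bit 0 → (0x73fadb85>>0)&0x1f = 0x5
lvl signed 4b, MSB=1: 14 - 16 = -2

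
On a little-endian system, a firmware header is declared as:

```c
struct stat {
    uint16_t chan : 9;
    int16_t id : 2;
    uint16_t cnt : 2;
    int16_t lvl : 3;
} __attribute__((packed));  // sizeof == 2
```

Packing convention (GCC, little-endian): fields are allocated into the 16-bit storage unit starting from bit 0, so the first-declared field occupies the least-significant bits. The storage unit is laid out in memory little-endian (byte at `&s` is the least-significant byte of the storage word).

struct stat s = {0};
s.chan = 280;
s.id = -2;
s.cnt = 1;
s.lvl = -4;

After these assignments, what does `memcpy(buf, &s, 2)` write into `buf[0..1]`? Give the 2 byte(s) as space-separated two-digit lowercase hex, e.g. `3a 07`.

18 8d

[0+:9] chan=280 & 0x1ff = 0x118; word=0x0118
[9+:2] id=-2 & 0x3 = 0x2; word=0x0518
[11+:2] cnt=1 & 0x3 = 0x1; word=0x0d18
[13+:3] lvl=-4 & 0x7 = 0x4; word=0x8d18
word = 0x8d18 → little-endian bytes:
  [0]=0x18  [1]=0x8d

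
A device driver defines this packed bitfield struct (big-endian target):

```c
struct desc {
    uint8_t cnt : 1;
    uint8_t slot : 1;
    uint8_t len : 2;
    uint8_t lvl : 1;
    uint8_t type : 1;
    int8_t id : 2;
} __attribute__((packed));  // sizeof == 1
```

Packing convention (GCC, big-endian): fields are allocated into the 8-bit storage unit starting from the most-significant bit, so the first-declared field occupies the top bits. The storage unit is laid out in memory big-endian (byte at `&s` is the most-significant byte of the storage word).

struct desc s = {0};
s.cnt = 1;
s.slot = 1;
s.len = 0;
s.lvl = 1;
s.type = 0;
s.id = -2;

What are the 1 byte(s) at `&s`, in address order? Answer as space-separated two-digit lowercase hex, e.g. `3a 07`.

[7+:1] cnt=1 & 0x1 = 0x1; word=0x80
[6+:1] slot=1 & 0x1 = 0x1; word=0xc0
[4+:2] len=0 & 0x3 = 0x0; word=0xc0
[3+:1] lvl=1 & 0x1 = 0x1; word=0xc8
[2+:1] type=0 & 0x1 = 0x0; word=0xc8
[0+:2] id=-2 & 0x3 = 0x2; word=0xca
word = 0xca → big-endian bytes:
  [0]=0xca

ca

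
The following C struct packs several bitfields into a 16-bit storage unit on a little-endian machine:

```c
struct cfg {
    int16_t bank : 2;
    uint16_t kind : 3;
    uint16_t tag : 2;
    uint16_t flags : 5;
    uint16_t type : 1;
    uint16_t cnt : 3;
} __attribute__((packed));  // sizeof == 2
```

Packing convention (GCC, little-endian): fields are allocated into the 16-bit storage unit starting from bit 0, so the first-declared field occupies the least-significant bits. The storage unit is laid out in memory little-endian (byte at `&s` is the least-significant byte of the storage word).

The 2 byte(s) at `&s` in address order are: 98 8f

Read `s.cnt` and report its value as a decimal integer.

[0]=0x98 [1]=0x8f (little-endian) → word 0x8f98
bank:2 @ bit 0 → (0x8f98>>0)&0x3 = 0x0
kind:3 @ bit 2 → (0x8f98>>2)&0x7 = 0x6
tag:2 @ bit 5 → (0x8f98>>5)&0x3 = 0x0
flags:5 @ bit 7 → (0x8f98>>7)&0x1f = 0x1f
type:1 @ bit 12 → (0x8f98>>12)&0x1 = 0x0
cnt:3 @ bit 13 → (0x8f98>>13)&0x7 = 0x4  ←

4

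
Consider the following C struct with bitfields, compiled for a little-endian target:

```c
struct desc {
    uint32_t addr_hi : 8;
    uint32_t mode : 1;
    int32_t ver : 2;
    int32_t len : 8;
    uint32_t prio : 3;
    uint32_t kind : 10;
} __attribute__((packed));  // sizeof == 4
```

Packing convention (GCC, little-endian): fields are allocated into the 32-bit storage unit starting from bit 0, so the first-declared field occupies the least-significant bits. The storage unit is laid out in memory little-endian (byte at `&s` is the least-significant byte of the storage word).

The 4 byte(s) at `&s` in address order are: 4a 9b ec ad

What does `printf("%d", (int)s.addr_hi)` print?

[0]=0x4a [1]=0x9b [2]=0xec [3]=0xad (little-endian) → word 0xadec9b4a
addr_hi [0+:8] = (word>>0) & 0xff = 74  ←
mode [8+:1] = (word>>8) & 0x1 = 1
ver [9+:2] = (word>>9) & 0x3 = 1
len [11+:8] = (word>>11) & 0xff = 147
prio [19+:3] = (word>>19) & 0x7 = 5
kind [22+:10] = (word>>22) & 0x3ff = 695

74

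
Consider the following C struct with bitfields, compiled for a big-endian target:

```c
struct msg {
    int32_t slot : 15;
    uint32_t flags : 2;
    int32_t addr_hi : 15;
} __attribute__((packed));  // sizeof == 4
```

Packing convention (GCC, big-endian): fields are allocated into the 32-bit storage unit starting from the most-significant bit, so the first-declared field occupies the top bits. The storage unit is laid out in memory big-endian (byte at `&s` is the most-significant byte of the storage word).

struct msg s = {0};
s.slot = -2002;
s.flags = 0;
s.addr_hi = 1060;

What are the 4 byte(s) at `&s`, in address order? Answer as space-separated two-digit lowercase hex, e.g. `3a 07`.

f0 5c 04 24

slot (15b) val=-2002 bits=0x782e at bit 17: 0xf05c0000
flags (2b) val=0 bits=0x0 at bit 15: 0xf05c0000
addr_hi (15b) val=1060 bits=0x424 at bit 0: 0xf05c0424
word = 0xf05c0424 → big-endian bytes:
  [0]=0xf0  [1]=0x5c  [2]=0x04  [3]=0x24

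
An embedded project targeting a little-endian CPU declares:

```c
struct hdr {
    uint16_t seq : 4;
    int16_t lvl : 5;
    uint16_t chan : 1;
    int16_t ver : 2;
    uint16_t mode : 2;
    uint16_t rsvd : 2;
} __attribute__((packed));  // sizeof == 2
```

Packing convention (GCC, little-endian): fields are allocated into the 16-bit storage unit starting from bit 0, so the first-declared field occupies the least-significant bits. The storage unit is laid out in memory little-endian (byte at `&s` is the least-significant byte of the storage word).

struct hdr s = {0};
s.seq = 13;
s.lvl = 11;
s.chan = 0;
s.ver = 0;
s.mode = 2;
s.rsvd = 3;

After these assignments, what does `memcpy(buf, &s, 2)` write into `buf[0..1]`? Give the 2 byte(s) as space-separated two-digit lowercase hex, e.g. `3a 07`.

seq (4b) val=13 bits=0xd at bit 0: 0x000d
lvl (5b) val=11 bits=0xb at bit 4: 0x00bd
chan (1b) val=0 bits=0x0 at bit 9: 0x00bd
ver (2b) val=0 bits=0x0 at bit 10: 0x00bd
mode (2b) val=2 bits=0x2 at bit 12: 0x20bd
rsvd (2b) val=3 bits=0x3 at bit 14: 0xe0bd
word = 0xe0bd → little-endian bytes:
  [0]=0xbd  [1]=0xe0

bd e0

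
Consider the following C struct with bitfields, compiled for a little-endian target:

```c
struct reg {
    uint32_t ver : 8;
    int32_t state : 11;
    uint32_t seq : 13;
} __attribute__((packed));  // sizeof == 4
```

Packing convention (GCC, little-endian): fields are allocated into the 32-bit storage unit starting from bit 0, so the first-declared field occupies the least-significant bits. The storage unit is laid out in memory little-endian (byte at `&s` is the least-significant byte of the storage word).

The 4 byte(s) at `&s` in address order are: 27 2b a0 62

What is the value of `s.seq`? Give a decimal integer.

3156

[0]=0x27 [1]=0x2b [2]=0xa0 [3]=0x62 (little-endian) → word 0x62a02b27
ver:8 @ bit 0 → (0x62a02b27>>0)&0xff = 0x27
state:11 @ bit 8 → (0x62a02b27>>8)&0x7ff = 0x2b
seq:13 @ bit 19 → (0x62a02b27>>19)&0x1fff = 0xc54  ←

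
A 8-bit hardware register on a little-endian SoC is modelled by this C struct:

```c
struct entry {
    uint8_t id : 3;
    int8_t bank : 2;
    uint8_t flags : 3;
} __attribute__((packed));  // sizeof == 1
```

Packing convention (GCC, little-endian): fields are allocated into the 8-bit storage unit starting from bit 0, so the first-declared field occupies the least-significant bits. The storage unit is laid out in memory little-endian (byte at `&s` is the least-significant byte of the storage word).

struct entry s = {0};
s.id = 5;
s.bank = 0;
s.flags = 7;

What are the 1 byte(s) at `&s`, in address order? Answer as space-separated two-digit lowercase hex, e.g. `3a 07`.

[0+:3] id=5 & 0x7 = 0x5; word=0x05
[3+:2] bank=0 & 0x3 = 0x0; word=0x05
[5+:3] flags=7 & 0x7 = 0x7; word=0xe5
word = 0xe5 → little-endian bytes:
  [0]=0xe5

e5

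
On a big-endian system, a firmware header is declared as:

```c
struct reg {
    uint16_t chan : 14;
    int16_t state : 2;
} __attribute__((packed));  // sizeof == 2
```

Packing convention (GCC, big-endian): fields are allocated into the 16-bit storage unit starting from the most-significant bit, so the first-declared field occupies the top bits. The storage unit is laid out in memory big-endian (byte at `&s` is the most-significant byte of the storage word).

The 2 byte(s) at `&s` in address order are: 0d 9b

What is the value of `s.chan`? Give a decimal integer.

870

[0]=0x0d [1]=0x9b (big-endian) → word 0x0d9b
chan:14 @ bit 2 → (0x0d9b>>2)&0x3fff = 0x366  ←
state:2 @ bit 0 → (0x0d9b>>0)&0x3 = 0x3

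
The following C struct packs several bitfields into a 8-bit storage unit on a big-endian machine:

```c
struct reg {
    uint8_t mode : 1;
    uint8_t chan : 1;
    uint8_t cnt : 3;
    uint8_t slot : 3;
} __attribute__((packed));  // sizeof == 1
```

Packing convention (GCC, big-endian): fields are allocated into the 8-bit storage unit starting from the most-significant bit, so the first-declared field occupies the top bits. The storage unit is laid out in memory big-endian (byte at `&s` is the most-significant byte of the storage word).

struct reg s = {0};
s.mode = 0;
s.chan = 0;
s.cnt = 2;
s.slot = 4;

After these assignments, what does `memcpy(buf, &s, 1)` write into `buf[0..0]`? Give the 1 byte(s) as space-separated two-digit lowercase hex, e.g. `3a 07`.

mode (1b) val=0 bits=0x0 at bit 7: 0x00
chan (1b) val=0 bits=0x0 at bit 6: 0x00
cnt (3b) val=2 bits=0x2 at bit 3: 0x10
slot (3b) val=4 bits=0x4 at bit 0: 0x14
word = 0x14 → big-endian bytes:
  [0]=0x14

14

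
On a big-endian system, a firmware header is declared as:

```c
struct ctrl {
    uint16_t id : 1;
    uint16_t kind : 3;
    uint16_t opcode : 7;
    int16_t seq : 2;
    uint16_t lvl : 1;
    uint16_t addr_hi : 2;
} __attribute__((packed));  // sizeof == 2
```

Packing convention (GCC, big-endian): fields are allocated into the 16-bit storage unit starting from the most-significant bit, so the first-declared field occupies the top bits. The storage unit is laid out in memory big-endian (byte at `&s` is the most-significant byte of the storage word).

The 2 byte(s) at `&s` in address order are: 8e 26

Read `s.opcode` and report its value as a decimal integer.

113

[0]=0x8e [1]=0x26 (big-endian) → word 0x8e26
id:1 @ bit 15 → (0x8e26>>15)&0x1 = 0x1
kind:3 @ bit 12 → (0x8e26>>12)&0x7 = 0x0
opcode:7 @ bit 5 → (0x8e26>>5)&0x7f = 0x71  ←
seq:2 @ bit 3 → (0x8e26>>3)&0x3 = 0x0
lvl:1 @ bit 2 → (0x8e26>>2)&0x1 = 0x1
addr_hi:2 @ bit 0 → (0x8e26>>0)&0x3 = 0x2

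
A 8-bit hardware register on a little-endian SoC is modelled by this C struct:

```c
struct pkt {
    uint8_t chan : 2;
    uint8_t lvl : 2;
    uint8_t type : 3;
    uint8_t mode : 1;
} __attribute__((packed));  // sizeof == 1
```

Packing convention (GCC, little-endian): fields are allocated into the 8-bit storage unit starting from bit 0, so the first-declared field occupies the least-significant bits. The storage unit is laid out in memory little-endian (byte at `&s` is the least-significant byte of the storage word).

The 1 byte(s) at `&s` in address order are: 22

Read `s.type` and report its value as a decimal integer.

[0]=0x22 (little-endian) → word 0x22
chan:2 @ bit 0 → (0x22>>0)&0x3 = 0x2
lvl:2 @ bit 2 → (0x22>>2)&0x3 = 0x0
type:3 @ bit 4 → (0x22>>4)&0x7 = 0x2  ←
mode:1 @ bit 7 → (0x22>>7)&0x1 = 0x0

2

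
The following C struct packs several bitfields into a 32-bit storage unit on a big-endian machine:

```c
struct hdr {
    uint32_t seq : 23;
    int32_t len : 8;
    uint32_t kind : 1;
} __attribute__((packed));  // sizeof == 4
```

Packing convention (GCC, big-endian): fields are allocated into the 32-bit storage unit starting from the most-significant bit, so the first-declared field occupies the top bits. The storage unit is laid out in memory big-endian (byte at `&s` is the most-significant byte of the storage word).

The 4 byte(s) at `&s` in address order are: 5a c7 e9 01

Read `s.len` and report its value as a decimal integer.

[0]=0x5a [1]=0xc7 [2]=0xe9 [3]=0x01 (big-endian) → word 0x5ac7e901
seq:23 @ bit 9 → (0x5ac7e901>>9)&0x7fffff = 0x2d63f4
len:8 @ bit 1 → (0x5ac7e901>>1)&0xff = 0x80  ←
kind:1 @ bit 0 → (0x5ac7e901>>0)&0x1 = 0x1
len signed 8b, MSB=1: 128 - 256 = -128

-128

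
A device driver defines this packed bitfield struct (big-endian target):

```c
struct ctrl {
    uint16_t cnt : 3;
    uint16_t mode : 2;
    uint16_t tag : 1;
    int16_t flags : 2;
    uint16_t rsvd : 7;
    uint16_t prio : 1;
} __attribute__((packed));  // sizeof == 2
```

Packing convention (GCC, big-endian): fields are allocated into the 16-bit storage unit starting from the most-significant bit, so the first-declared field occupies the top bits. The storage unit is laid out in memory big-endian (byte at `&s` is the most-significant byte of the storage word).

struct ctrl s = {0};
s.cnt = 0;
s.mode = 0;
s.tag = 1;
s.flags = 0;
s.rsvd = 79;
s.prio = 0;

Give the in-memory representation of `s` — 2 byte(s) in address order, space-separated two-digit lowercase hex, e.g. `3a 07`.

04 9e

cnt (3b) val=0 bits=0x0 at bit 13: 0x0000
mode (2b) val=0 bits=0x0 at bit 11: 0x0000
tag (1b) val=1 bits=0x1 at bit 10: 0x0400
flags (2b) val=0 bits=0x0 at bit 8: 0x0400
rsvd (7b) val=79 bits=0x4f at bit 1: 0x049e
prio (1b) val=0 bits=0x0 at bit 0: 0x049e
word = 0x049e → big-endian bytes:
  [0]=0x04  [1]=0x9e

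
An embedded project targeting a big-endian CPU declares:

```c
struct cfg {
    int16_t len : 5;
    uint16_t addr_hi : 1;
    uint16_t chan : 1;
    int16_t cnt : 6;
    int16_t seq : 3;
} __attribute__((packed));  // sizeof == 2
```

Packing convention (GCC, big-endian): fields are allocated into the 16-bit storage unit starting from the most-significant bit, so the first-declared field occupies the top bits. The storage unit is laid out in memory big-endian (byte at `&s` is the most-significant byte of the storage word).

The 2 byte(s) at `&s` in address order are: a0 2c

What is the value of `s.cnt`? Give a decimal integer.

[0]=0xa0 [1]=0x2c (big-endian) → word 0xa02c
len [11+:5] = (word>>11) & 0x1f = 20
addr_hi [10+:1] = (word>>10) & 0x1 = 0
chan [9+:1] = (word>>9) & 0x1 = 0
cnt [3+:6] = (word>>3) & 0x3f = 5  ←
seq [0+:3] = (word>>0) & 0x7 = 4
cnt signed 6b, MSB=0: value = 5

5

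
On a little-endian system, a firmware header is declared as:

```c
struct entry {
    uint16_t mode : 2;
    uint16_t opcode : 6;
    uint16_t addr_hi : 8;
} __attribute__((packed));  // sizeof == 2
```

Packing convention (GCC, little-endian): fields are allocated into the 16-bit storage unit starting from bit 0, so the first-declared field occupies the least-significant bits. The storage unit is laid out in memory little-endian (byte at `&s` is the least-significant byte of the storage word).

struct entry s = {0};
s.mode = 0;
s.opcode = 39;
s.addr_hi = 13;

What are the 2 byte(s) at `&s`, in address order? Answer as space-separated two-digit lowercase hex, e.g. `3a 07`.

9c 0d

mode:2 = 0 → 0x0 << 0 → word 0x0000
opcode:6 = 39 → 0x27 << 2 → word 0x009c
addr_hi:8 = 13 → 0xd << 8 → word 0x0d9c
word = 0x0d9c → little-endian bytes:
  [0]=0x9c  [1]=0x0d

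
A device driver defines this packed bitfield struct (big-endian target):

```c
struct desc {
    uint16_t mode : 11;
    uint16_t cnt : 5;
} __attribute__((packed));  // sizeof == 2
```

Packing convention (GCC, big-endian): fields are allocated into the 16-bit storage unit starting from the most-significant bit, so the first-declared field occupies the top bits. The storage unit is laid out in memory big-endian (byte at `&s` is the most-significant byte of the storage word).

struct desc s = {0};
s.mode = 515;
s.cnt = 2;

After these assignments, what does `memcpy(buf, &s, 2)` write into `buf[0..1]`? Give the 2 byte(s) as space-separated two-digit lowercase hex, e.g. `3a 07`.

[5+:11] mode=515 & 0x7ff = 0x203; word=0x4060
[0+:5] cnt=2 & 0x1f = 0x2; word=0x4062
word = 0x4062 → big-endian bytes:
  [0]=0x40  [1]=0x62

40 62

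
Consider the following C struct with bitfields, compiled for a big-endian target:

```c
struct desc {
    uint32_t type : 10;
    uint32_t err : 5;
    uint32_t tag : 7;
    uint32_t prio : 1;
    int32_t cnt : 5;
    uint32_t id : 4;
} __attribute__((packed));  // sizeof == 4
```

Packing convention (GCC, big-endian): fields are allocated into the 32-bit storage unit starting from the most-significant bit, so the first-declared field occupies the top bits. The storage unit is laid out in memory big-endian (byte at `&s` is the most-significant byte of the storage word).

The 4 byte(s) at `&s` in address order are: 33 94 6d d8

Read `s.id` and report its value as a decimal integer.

8

[0]=0x33 [1]=0x94 [2]=0x6d [3]=0xd8 (big-endian) → word 0x33946dd8
type [22+:10] = (word>>22) & 0x3ff = 206
err [17+:5] = (word>>17) & 0x1f = 10
tag [10+:7] = (word>>10) & 0x7f = 27
prio [9+:1] = (word>>9) & 0x1 = 0
cnt [4+:5] = (word>>4) & 0x1f = 29
id [0+:4] = (word>>0) & 0xf = 8  ←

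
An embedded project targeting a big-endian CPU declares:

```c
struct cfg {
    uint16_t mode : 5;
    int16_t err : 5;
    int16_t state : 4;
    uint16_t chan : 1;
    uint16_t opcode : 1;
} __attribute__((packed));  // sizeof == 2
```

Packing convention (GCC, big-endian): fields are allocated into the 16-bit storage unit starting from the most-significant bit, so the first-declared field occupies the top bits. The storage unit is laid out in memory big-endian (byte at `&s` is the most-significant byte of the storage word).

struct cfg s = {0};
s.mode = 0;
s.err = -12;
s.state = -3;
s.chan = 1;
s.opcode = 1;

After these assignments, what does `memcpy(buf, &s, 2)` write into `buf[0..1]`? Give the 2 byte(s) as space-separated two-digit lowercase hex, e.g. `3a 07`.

mode (5b) val=0 bits=0x0 at bit 11: 0x0000
err (5b) val=-12 bits=0x14 at bit 6: 0x0500
state (4b) val=-3 bits=0xd at bit 2: 0x0534
chan (1b) val=1 bits=0x1 at bit 1: 0x0536
opcode (1b) val=1 bits=0x1 at bit 0: 0x0537
word = 0x0537 → big-endian bytes:
  [0]=0x05  [1]=0x37

05 37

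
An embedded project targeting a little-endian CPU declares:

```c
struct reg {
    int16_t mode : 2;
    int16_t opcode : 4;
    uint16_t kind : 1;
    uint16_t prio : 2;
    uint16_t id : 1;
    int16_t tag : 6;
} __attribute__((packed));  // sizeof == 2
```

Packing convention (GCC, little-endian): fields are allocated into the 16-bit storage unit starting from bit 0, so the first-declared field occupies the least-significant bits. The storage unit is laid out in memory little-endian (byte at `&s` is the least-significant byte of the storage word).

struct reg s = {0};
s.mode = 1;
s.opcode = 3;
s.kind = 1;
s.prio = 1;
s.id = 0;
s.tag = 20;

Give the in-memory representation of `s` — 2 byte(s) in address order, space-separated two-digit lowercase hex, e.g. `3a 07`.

cd 50

[0+:2] mode=1 & 0x3 = 0x1; word=0x0001
[2+:4] opcode=3 & 0xf = 0x3; word=0x000d
[6+:1] kind=1 & 0x1 = 0x1; word=0x004d
[7+:2] prio=1 & 0x3 = 0x1; word=0x00cd
[9+:1] id=0 & 0x1 = 0x0; word=0x00cd
[10+:6] tag=20 & 0x3f = 0x14; word=0x50cd
word = 0x50cd → little-endian bytes:
  [0]=0xcd  [1]=0x50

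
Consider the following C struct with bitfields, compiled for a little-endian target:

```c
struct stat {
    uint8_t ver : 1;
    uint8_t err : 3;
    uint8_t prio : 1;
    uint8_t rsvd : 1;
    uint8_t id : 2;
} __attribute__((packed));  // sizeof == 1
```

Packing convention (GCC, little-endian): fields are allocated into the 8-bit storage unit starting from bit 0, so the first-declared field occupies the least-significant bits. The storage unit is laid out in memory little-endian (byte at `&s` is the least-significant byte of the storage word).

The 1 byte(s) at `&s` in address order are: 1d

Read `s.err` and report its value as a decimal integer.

6

[0]=0x1d (little-endian) → word 0x1d
ver [0+:1] = (word>>0) & 0x1 = 1
err [1+:3] = (word>>1) & 0x7 = 6  ←
prio [4+:1] = (word>>4) & 0x1 = 1
rsvd [5+:1] = (word>>5) & 0x1 = 0
id [6+:2] = (word>>6) & 0x3 = 0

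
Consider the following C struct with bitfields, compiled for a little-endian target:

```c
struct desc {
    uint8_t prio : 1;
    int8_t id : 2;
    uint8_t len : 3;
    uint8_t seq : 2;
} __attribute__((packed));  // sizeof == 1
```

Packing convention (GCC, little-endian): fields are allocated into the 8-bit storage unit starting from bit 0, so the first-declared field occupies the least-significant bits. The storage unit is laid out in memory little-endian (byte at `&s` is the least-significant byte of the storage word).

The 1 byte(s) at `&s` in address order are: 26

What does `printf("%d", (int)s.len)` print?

4

[0]=0x26 (little-endian) → word 0x26
prio [0+:1] = (word>>0) & 0x1 = 0
id [1+:2] = (word>>1) & 0x3 = 3
len [3+:3] = (word>>3) & 0x7 = 4  ←
seq [6+:2] = (word>>6) & 0x3 = 0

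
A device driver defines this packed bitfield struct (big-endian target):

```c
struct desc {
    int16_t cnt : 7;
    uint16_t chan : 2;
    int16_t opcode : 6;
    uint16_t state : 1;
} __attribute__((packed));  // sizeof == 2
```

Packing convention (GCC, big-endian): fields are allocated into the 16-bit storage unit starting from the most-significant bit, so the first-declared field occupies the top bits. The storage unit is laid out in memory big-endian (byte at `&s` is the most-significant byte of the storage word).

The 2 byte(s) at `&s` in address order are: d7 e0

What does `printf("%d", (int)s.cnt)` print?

[0]=0xd7 [1]=0xe0 (big-endian) → word 0xd7e0
cnt [9+:7] = (word>>9) & 0x7f = 107  ←
chan [7+:2] = (word>>7) & 0x3 = 3
opcode [1+:6] = (word>>1) & 0x3f = 48
state [0+:1] = (word>>0) & 0x1 = 0
cnt signed 7b, MSB=1: 107 - 128 = -21

-21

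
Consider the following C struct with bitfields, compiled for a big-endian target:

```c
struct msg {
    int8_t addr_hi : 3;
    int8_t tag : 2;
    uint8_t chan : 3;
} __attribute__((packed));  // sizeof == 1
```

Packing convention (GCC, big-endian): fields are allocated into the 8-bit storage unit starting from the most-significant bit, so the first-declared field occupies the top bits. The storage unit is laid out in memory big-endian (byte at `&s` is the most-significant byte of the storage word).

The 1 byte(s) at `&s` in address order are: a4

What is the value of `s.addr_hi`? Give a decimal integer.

-3

[0]=0xa4 (big-endian) → word 0xa4
addr_hi:3 @ bit 5 → (0xa4>>5)&0x7 = 0x5  ←
tag:2 @ bit 3 → (0xa4>>3)&0x3 = 0x0
chan:3 @ bit 0 → (0xa4>>0)&0x7 = 0x4
addr_hi signed 3b, MSB=1: 5 - 8 = -3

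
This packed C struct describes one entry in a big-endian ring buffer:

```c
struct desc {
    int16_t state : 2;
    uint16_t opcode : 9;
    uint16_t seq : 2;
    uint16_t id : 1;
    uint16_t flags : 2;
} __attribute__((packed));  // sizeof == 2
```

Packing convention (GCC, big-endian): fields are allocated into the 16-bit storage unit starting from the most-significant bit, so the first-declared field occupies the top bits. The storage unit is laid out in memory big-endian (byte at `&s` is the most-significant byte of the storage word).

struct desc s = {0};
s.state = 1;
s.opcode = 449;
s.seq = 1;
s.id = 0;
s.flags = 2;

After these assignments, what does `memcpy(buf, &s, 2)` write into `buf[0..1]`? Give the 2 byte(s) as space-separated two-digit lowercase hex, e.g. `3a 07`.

state:2 = 1 → 0x1 << 14 → word 0x4000
opcode:9 = 449 → 0x1c1 << 5 → word 0x7820
seq:2 = 1 → 0x1 << 3 → word 0x7828
id:1 = 0 → 0x0 << 2 → word 0x7828
flags:2 = 2 → 0x2 << 0 → word 0x782a
word = 0x782a → big-endian bytes:
  [0]=0x78  [1]=0x2a

78 2a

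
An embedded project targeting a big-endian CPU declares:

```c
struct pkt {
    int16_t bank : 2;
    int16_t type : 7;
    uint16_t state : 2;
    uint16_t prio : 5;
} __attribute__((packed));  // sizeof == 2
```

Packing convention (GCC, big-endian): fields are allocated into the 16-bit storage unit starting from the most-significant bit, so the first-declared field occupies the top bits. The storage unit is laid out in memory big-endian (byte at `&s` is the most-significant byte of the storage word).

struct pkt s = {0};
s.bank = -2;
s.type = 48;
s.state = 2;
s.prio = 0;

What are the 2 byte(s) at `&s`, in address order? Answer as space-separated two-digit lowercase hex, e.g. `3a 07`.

[14+:2] bank=-2 & 0x3 = 0x2; word=0x8000
[7+:7] type=48 & 0x7f = 0x30; word=0x9800
[5+:2] state=2 & 0x3 = 0x2; word=0x9840
[0+:5] prio=0 & 0x1f = 0x0; word=0x9840
word = 0x9840 → big-endian bytes:
  [0]=0x98  [1]=0x40

98 40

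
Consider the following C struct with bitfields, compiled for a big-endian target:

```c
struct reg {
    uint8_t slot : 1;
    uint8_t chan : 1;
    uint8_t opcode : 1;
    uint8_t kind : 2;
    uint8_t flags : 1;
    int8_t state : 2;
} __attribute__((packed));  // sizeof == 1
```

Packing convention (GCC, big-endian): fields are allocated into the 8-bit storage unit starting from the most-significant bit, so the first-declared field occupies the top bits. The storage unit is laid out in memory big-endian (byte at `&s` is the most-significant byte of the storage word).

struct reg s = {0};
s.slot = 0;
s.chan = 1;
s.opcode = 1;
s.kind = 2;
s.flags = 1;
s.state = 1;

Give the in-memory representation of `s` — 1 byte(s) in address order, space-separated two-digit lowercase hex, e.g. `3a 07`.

slot:1 = 0 → 0x0 << 7 → word 0x00
chan:1 = 1 → 0x1 << 6 → word 0x40
opcode:1 = 1 → 0x1 << 5 → word 0x60
kind:2 = 2 → 0x2 << 3 → word 0x70
flags:1 = 1 → 0x1 << 2 → word 0x74
state:2 = 1 → 0x1 << 0 → word 0x75
word = 0x75 → big-endian bytes:
  [0]=0x75

75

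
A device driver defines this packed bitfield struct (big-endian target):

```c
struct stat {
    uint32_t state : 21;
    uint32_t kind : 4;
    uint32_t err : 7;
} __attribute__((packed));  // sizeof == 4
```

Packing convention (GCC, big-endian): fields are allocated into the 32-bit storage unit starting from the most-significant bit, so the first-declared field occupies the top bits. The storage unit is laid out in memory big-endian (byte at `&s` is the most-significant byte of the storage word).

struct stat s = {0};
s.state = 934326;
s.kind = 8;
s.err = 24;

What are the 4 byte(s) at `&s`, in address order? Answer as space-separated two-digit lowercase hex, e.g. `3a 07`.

72 0d b4 18

state:21 = 934326 → 0xe41b6 << 11 → word 0x720db000
kind:4 = 8 → 0x8 << 7 → word 0x720db400
err:7 = 24 → 0x18 << 0 → word 0x720db418
word = 0x720db418 → big-endian bytes:
  [0]=0x72  [1]=0x0d  [2]=0xb4  [3]=0x18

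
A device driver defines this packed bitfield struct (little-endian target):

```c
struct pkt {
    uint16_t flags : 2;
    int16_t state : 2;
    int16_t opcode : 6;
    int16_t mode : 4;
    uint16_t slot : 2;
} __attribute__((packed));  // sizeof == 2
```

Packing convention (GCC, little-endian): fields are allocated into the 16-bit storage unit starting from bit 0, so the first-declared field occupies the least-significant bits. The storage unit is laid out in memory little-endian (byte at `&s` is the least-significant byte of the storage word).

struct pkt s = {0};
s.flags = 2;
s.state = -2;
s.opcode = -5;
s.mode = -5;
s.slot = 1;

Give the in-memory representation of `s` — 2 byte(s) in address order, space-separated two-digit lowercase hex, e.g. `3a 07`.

[0+:2] flags=2 & 0x3 = 0x2; word=0x0002
[2+:2] state=-2 & 0x3 = 0x2; word=0x000a
[4+:6] opcode=-5 & 0x3f = 0x3b; word=0x03ba
[10+:4] mode=-5 & 0xf = 0xb; word=0x2fba
[14+:2] slot=1 & 0x3 = 0x1; word=0x6fba
word = 0x6fba → little-endian bytes:
  [0]=0xba  [1]=0x6f

ba 6f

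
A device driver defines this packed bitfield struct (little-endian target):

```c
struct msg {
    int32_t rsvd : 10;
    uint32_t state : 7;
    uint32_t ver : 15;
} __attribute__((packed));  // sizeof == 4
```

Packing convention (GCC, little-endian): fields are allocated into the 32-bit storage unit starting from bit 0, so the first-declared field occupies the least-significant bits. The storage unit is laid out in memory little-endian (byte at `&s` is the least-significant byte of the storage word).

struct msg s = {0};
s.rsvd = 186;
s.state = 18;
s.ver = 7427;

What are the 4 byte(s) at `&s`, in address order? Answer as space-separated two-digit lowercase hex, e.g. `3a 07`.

ba 48 06 3a

rsvd (10b) val=186 bits=0xba at bit 0: 0x000000ba
state (7b) val=18 bits=0x12 at bit 10: 0x000048ba
ver (15b) val=7427 bits=0x1d03 at bit 17: 0x3a0648ba
word = 0x3a0648ba → little-endian bytes:
  [0]=0xba  [1]=0x48  [2]=0x06  [3]=0x3a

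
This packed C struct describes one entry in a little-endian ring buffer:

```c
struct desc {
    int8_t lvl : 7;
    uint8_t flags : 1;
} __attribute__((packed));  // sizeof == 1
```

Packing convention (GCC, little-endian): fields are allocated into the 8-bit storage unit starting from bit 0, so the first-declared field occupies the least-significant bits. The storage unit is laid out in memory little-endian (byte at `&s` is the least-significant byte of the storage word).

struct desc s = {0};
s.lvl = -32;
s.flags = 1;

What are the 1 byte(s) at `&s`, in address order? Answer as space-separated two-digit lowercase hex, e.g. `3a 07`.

[0+:7] lvl=-32 & 0x7f = 0x60; word=0x60
[7+:1] flags=1 & 0x1 = 0x1; word=0xe0
word = 0xe0 → little-endian bytes:
  [0]=0xe0

e0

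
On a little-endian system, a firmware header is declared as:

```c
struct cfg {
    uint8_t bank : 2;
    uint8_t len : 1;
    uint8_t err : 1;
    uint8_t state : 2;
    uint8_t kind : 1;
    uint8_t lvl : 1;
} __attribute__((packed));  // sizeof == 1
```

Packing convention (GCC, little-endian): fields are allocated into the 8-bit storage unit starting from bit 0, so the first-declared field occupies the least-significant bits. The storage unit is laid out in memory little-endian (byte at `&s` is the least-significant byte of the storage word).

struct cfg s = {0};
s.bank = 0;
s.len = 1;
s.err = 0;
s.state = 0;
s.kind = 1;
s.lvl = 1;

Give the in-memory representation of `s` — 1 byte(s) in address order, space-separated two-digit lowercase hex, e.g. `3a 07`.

bank:2 = 0 → 0x0 << 0 → word 0x00
len:1 = 1 → 0x1 << 2 → word 0x04
err:1 = 0 → 0x0 << 3 → word 0x04
state:2 = 0 → 0x0 << 4 → word 0x04
kind:1 = 1 → 0x1 << 6 → word 0x44
lvl:1 = 1 → 0x1 << 7 → word 0xc4
word = 0xc4 → little-endian bytes:
  [0]=0xc4

c4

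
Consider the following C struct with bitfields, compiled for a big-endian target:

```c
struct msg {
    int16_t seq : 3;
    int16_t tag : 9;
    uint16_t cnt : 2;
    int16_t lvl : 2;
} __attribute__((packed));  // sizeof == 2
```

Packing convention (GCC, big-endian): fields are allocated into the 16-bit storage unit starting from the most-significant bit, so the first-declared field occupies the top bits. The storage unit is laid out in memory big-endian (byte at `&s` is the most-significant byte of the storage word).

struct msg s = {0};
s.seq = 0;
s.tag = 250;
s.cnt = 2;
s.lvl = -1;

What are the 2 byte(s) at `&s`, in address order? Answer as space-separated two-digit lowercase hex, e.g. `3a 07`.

[13+:3] seq=0 & 0x7 = 0x0; word=0x0000
[4+:9] tag=250 & 0x1ff = 0xfa; word=0x0fa0
[2+:2] cnt=2 & 0x3 = 0x2; word=0x0fa8
[0+:2] lvl=-1 & 0x3 = 0x3; word=0x0fab
word = 0x0fab → big-endian bytes:
  [0]=0x0f  [1]=0xab

0f ab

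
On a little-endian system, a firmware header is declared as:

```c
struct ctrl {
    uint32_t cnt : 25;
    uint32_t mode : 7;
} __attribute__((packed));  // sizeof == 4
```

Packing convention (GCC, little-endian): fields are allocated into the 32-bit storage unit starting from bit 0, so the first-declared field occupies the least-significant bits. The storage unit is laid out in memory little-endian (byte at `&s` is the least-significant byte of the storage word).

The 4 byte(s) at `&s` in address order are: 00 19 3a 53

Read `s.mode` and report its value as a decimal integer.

41

[0]=0x00 [1]=0x19 [2]=0x3a [3]=0x53 (little-endian) → word 0x533a1900
cnt [0+:25] = (word>>0) & 0x1ffffff = 20584704
mode [25+:7] = (word>>25) & 0x7f = 41  ←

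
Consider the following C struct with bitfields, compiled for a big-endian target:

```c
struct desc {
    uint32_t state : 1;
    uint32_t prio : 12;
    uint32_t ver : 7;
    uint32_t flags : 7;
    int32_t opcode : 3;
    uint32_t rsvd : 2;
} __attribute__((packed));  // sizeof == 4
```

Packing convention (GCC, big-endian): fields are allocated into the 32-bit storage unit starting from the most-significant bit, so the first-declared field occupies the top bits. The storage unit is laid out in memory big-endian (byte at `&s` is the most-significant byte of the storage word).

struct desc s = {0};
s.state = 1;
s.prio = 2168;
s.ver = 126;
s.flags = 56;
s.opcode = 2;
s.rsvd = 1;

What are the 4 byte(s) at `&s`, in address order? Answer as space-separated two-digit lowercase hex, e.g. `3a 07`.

c3 c7 e7 09

state (1b) val=1 bits=0x1 at bit 31: 0x80000000
prio (12b) val=2168 bits=0x878 at bit 19: 0xc3c00000
ver (7b) val=126 bits=0x7e at bit 12: 0xc3c7e000
flags (7b) val=56 bits=0x38 at bit 5: 0xc3c7e700
opcode (3b) val=2 bits=0x2 at bit 2: 0xc3c7e708
rsvd (2b) val=1 bits=0x1 at bit 0: 0xc3c7e709
word = 0xc3c7e709 → big-endian bytes:
  [0]=0xc3  [1]=0xc7  [2]=0xe7  [3]=0x09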